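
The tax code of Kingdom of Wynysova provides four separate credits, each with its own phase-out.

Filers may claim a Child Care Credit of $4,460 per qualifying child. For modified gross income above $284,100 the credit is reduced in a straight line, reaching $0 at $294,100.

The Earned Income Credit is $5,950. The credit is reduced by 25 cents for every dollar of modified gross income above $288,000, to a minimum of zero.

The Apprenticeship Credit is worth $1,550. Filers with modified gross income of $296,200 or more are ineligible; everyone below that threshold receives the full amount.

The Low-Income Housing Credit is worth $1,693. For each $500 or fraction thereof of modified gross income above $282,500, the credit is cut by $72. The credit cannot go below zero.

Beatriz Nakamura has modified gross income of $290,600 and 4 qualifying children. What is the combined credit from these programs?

Child Care Credit: base = 4 × $4,460 = $17,840. $290,600 is $6,500 into a $10,000 phase-out range, leaving 3,500/10,000 of the credit: $17,840 × 3,500/10,000 = $6,244.
Earned Income Credit: 25% of the $2,600 excess over $288,000 is $650; credit = $5,950 − $650 = $5,300.
Apprenticeship Credit: $290,600 is below the $296,200 cutoff, so the full $1,550 applies.
Low-Income Housing Credit: income exceeds $282,500 by $8,100, which is 17 full-or-partial $500 increments; reduction = 17 × $72 = $1,224, leaving $469.
Total: $6,244 + $5,300 + $1,550 + $469 = $13,563.

$13,563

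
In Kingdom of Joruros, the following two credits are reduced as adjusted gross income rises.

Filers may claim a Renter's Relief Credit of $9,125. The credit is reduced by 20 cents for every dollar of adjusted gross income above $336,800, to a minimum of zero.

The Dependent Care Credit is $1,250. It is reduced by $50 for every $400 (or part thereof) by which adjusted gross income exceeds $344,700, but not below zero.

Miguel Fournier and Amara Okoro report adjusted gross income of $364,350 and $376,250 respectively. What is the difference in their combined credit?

Miguel ($364,350): Renter's Relief Credit: 20% of the $27,550 excess over $336,800 is $5,510; credit = $9,125 − $5,510 = $3,615. Dependent Care Credit: income exceeds $344,700 by $19,650 → 50 increments × $50 = $2,500 ≥ base, so the credit is $0. total $3,615 + $0 = $3,615
Amara ($376,250): Renter's Relief Credit: 20% of the $39,450 excess over $336,800 is $7,890; credit = $9,125 − $7,890 = $1,235. Dependent Care Credit: income exceeds $344,700 by $31,550 → 79 increments × $50 = $3,950 ≥ base, so the credit is $0. total $1,235 + $0 = $1,235
Difference: |$3,615 − $1,235| = $2,380.

$2,380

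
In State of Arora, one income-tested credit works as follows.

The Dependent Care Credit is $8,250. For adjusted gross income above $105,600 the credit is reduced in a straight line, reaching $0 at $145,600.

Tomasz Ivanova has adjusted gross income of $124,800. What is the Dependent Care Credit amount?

$4,290

Dependent Care Credit: $124,800 is $19,200 into a $40,000 phase-out range, leaving 20,800/40,000 of the credit: $8,250 × 20,800/40,000 = $4,290.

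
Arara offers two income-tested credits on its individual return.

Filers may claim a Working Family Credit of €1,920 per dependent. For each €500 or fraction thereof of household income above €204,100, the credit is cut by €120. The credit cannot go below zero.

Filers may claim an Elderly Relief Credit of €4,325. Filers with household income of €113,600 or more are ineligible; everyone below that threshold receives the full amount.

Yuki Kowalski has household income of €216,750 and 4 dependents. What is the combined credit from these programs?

Working Family Credit: base = 4 × €1,920 = €7,680. income exceeds €204,100 by €12,650, which is 26 full-or-partial €500 increments; reduction = 26 × €120 = €3,120, leaving €4,560.
Elderly Relief Credit: €216,750 meets or exceeds the €113,600 cutoff, so the credit is €0.
Total: €4,560 + €0 = €4,560.

€4,560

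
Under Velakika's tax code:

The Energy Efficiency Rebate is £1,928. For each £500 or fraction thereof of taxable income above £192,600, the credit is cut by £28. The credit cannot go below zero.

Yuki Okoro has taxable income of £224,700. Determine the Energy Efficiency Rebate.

£108

Energy Efficiency Rebate: income exceeds £192,600 by £32,100, which is 65 full-or-partial £500 increments; reduction = 65 × £28 = £1,820, leaving £108.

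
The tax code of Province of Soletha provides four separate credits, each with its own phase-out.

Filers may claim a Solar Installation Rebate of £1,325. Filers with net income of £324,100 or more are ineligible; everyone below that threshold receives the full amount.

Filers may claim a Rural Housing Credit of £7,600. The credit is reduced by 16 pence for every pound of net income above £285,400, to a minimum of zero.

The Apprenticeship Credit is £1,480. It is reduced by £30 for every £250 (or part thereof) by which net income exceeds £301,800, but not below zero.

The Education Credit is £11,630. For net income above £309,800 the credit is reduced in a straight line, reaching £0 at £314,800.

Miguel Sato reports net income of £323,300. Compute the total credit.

£2,861

Solar Installation Rebate: £323,300 is below the £324,100 cutoff, so the full £1,325 applies.
Rural Housing Credit: 16% of the £37,900 excess over £285,400 is £6,064; credit = £7,600 − £6,064 = £1,536.
Apprenticeship Credit: income exceeds £301,800 by £21,500 → 86 increments × £30 = £2,580 ≥ base, so the credit is £0.
Education Credit: £323,300 is at or above £314,800, so the credit is £0.
Total: £1,325 + £1,536 + £0 + £0 = £2,861.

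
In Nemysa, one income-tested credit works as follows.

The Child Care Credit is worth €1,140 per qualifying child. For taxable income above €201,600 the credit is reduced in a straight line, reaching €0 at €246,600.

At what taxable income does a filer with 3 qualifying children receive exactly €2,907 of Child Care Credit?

Full credit = 3 × €1,140 = €3,420.
€2,907 is 2,907/3,420 of the full €3,420, so 513/3,420 of the €45,000 range has been used: income = €201,600 + €45,000 × 513/3,420 = €208,350.

€208,350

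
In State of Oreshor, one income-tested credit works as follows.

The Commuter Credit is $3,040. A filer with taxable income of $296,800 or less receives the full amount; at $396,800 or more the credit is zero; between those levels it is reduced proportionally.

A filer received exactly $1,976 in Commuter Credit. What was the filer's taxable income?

$331,800

$1,976 is 1,976/3,040 of the full $3,040, so 1,064/3,040 of the $100,000 range has been used: income = $296,800 + $100,000 × 1,064/3,040 = $331,800.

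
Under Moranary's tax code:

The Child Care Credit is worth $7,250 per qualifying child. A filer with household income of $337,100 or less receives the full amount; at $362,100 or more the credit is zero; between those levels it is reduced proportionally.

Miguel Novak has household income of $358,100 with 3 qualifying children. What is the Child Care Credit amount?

$3,480

Child Care Credit: base = 3 × $7,250 = $21,750. $358,100 is $21,000 into a $25,000 phase-out range, leaving 4,000/25,000 of the credit: $21,750 × 4,000/25,000 = $3,480.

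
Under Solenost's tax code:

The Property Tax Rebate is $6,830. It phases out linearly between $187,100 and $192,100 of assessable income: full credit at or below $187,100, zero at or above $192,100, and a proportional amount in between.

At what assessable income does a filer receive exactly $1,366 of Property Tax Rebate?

$191,100

$1,366 is 1,366/6,830 of the full $6,830, so 5,464/6,830 of the $5,000 range has been used: income = $187,100 + $5,000 × 5,464/6,830 = $191,100.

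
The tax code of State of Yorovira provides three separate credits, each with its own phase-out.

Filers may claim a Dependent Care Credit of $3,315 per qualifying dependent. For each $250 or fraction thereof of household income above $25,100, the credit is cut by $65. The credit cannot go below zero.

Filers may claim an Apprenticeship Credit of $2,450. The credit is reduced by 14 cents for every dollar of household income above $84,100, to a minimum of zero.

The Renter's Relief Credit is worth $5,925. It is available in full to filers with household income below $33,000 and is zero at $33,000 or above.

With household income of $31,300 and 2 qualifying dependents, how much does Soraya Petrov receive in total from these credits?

$13,380

Dependent Care Credit: base = 2 × $3,315 = $6,630. income exceeds $25,100 by $6,200, which is 25 full-or-partial $250 increments; reduction = 25 × $65 = $1,625, leaving $5,005.
Apprenticeship Credit: $31,300 is at or below the $84,100 threshold, so the full $2,450 applies.
Renter's Relief Credit: $31,300 is below the $33,000 cutoff, so the full $5,925 applies.
Total: $5,005 + $2,450 + $5,925 = $13,380.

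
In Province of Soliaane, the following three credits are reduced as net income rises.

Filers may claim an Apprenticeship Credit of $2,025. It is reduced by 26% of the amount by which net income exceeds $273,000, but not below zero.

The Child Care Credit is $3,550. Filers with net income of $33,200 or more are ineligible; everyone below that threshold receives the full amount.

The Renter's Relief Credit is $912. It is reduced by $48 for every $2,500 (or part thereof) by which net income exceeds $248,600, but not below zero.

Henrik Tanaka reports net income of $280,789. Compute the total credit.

$288

Apprenticeship Credit: 26% of the $7,789 excess over $273,000 is $2,025.14 ≥ base, so the credit is $0.
Child Care Credit: $280,789 meets or exceeds the $33,200 cutoff, so the credit is $0.
Renter's Relief Credit: income exceeds $248,600 by $32,189, which is 13 full-or-partial $2,500 increments; reduction = 13 × $48 = $624, leaving $288.
Total: $0 + $0 + $288 = $288.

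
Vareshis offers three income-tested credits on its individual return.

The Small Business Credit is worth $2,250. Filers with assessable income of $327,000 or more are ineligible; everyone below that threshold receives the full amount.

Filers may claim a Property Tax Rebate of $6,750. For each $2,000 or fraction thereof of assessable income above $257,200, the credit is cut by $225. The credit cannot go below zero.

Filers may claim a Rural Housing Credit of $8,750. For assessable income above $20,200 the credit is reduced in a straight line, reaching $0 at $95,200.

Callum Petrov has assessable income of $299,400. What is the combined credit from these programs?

$4,050

Small Business Credit: $299,400 is below the $327,000 cutoff, so the full $2,250 applies.
Property Tax Rebate: income exceeds $257,200 by $42,200, which is 22 full-or-partial $2,000 increments; reduction = 22 × $225 = $4,950, leaving $1,800.
Rural Housing Credit: $299,400 is at or above $95,200, so the credit is $0.
Total: $2,250 + $1,800 + $0 = $4,050.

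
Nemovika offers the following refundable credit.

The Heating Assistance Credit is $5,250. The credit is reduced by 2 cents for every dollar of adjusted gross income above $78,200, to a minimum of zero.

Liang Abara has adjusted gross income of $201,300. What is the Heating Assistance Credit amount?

$2,788

Heating Assistance Credit: 2% of the $123,100 excess over $78,200 is $2,462; credit = $5,250 − $2,462 = $2,788.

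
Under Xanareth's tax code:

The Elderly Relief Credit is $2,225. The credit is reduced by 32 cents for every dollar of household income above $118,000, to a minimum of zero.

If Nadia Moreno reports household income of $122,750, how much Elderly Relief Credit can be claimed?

Elderly Relief Credit: 32% of the $4,750 excess over $118,000 is $1,520; credit = $2,225 − $1,520 = $705.

$705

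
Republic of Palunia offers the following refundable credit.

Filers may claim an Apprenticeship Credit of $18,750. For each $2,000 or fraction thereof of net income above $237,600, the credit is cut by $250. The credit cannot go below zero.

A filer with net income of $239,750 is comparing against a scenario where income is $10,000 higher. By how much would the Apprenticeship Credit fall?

At $239,750 — income exceeds $237,600 by $2,150, which is 2 full-or-partial $2,000 increments; reduction = 2 × $250 = $500, leaving $18,250.
At $249,750 — income exceeds $237,600 by $12,150, which is 7 full-or-partial $2,000 increments; reduction = 7 × $250 = $1,750, leaving $17,000.
Lost: $18,250 − $17,000 = $1,250.

$1,250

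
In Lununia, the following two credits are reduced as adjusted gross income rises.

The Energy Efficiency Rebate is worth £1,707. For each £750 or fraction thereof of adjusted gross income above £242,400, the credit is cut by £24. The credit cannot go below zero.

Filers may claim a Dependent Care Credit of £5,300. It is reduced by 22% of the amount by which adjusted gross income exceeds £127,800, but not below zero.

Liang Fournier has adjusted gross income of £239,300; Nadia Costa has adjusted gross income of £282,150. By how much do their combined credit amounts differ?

£1,272

Liang (£239,300): Energy Efficiency Rebate: £239,300 is at or below the £242,400 threshold, so the full £1,707 applies. Dependent Care Credit: 22% of the £111,500 excess over £127,800 is £24,530 ≥ base, so the credit is £0. total £1,707 + £0 = £1,707
Nadia (£282,150): Energy Efficiency Rebate: income exceeds £242,400 by £39,750, which is 53 full-or-partial £750 increments; reduction = 53 × £24 = £1,272, leaving £435. Dependent Care Credit: 22% of the £154,350 excess over £127,800 is £33,957 ≥ base, so the credit is £0. total £435 + £0 = £435
Difference: |£1,707 − £435| = £1,272.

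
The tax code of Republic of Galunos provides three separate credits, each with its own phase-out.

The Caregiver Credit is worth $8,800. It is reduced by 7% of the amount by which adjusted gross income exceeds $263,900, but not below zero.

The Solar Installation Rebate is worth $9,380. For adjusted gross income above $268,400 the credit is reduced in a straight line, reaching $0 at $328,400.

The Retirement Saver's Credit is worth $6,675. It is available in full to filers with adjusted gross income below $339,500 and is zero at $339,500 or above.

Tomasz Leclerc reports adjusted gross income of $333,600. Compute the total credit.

$10,596

Caregiver Credit: 7% of the $69,700 excess over $263,900 is $4,879; credit = $8,800 − $4,879 = $3,921.
Solar Installation Rebate: $333,600 is at or above $328,400, so the credit is $0.
Retirement Saver's Credit: $333,600 is below the $339,500 cutoff, so the full $6,675 applies.
Total: $3,921 + $0 + $6,675 = $10,596.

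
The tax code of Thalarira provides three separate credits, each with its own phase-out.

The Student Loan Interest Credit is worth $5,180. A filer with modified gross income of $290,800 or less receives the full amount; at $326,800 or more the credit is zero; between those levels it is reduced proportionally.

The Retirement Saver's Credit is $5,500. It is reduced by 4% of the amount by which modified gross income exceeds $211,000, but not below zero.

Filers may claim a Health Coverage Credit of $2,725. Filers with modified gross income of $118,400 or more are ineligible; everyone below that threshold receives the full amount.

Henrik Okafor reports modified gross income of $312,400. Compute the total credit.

Student Loan Interest Credit: $312,400 is $21,600 into a $36,000 phase-out range, leaving 14,400/36,000 of the credit: $5,180 × 14,400/36,000 = $2,072.
Retirement Saver's Credit: 4% of the $101,400 excess over $211,000 is $4,056; credit = $5,500 − $4,056 = $1,444.
Health Coverage Credit: $312,400 meets or exceeds the $118,400 cutoff, so the credit is $0.
Total: $2,072 + $1,444 + $0 = $3,516.

$3,516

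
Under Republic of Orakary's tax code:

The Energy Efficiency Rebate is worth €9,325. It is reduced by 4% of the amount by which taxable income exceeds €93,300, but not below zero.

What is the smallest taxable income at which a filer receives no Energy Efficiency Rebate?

The credit falls by 4% of each euro above €93,300, so it reaches zero when the excess is €9,325 / 4% = €233,125: income = €93,300 + €233,125 = €326,425.

€326,425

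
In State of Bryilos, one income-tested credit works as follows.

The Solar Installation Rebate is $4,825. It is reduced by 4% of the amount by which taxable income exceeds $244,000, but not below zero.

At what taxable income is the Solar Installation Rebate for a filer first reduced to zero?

$364,625

The credit falls by 4% of each dollar above $244,000, so it reaches zero when the excess is $4,825 / 4% = $120,625: income = $244,000 + $120,625 = $364,625.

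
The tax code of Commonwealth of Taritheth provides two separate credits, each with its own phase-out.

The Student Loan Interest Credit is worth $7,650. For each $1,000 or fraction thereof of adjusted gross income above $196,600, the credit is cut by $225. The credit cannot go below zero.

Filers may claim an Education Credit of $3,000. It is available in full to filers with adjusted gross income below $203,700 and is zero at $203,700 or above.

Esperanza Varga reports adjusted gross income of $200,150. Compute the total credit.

Student Loan Interest Credit: income exceeds $196,600 by $3,550, which is 4 full-or-partial $1,000 increments; reduction = 4 × $225 = $900, leaving $6,750.
Education Credit: $200,150 is below the $203,700 cutoff, so the full $3,000 applies.
Total: $6,750 + $3,000 = $9,750.

$9,750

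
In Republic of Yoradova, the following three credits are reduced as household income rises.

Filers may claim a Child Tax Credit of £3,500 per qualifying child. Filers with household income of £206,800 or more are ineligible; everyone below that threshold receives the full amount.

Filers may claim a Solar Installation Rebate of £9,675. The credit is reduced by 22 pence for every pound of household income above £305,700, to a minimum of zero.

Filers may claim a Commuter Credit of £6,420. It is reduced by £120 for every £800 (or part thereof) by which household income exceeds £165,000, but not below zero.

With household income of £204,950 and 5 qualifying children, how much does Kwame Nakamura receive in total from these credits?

Child Tax Credit: base = 5 × £3,500 = £17,500. £204,950 is below the £206,800 cutoff, so the full £17,500 applies.
Solar Installation Rebate: £204,950 is at or below the £305,700 threshold, so the full £9,675 applies.
Commuter Credit: income exceeds £165,000 by £39,950, which is 50 full-or-partial £800 increments; reduction = 50 × £120 = £6,000, leaving £420.
Total: £17,500 + £9,675 + £420 = £27,595.

£27,595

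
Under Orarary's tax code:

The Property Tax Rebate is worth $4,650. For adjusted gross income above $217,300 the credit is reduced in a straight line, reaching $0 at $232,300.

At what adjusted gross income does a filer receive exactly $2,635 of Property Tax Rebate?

$2,635 is 2,635/4,650 of the full $4,650, so 2,015/4,650 of the $15,000 range has been used: income = $217,300 + $15,000 × 2,015/4,650 = $223,800.

$223,800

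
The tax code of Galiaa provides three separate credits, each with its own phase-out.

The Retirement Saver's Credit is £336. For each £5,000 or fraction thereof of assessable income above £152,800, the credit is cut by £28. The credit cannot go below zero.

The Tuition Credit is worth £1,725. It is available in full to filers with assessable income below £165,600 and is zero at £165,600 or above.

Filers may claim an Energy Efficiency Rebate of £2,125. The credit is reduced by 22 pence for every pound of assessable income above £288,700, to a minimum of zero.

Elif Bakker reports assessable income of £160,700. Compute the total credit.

Retirement Saver's Credit: income exceeds £152,800 by £7,900, which is 2 full-or-partial £5,000 increments; reduction = 2 × £28 = £56, leaving £280.
Tuition Credit: £160,700 is below the £165,600 cutoff, so the full £1,725 applies.
Energy Efficiency Rebate: £160,700 is at or below the £288,700 threshold, so the full £2,125 applies.
Total: £280 + £1,725 + £2,125 = £4,130.

£4,130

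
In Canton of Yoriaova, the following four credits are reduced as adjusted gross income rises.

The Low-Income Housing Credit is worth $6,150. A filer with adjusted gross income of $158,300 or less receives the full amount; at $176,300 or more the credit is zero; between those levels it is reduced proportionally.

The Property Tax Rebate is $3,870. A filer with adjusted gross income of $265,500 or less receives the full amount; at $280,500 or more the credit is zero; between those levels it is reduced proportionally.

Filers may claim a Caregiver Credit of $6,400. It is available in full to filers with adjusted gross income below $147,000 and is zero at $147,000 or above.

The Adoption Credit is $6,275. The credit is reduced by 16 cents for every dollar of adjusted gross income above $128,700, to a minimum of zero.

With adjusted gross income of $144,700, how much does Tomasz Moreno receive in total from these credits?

$20,135

Low-Income Housing Credit: $144,700 is at or below the $158,300 threshold, so the full $6,150 applies.
Property Tax Rebate: $144,700 is at or below the $265,500 threshold, so the full $3,870 applies.
Caregiver Credit: $144,700 is below the $147,000 cutoff, so the full $6,400 applies.
Adoption Credit: 16% of the $16,000 excess over $128,700 is $2,560; credit = $6,275 − $2,560 = $3,715.
Total: $6,150 + $3,870 + $6,400 + $3,715 = $20,135.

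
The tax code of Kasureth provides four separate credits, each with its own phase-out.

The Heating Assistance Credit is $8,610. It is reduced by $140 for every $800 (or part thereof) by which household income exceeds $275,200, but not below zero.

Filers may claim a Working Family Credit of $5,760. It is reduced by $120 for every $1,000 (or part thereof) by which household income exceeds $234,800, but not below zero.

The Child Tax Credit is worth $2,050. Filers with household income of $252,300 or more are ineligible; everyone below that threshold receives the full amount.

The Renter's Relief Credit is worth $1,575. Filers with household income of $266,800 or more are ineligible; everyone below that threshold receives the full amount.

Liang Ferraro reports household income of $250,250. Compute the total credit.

$16,075

Heating Assistance Credit: $250,250 is at or below the $275,200 threshold, so the full $8,610 applies.
Working Family Credit: income exceeds $234,800 by $15,450, which is 16 full-or-partial $1,000 increments; reduction = 16 × $120 = $1,920, leaving $3,840.
Child Tax Credit: $250,250 is below the $252,300 cutoff, so the full $2,050 applies.
Renter's Relief Credit: $250,250 is below the $266,800 cutoff, so the full $1,575 applies.
Total: $8,610 + $3,840 + $2,050 + $1,575 = $16,075.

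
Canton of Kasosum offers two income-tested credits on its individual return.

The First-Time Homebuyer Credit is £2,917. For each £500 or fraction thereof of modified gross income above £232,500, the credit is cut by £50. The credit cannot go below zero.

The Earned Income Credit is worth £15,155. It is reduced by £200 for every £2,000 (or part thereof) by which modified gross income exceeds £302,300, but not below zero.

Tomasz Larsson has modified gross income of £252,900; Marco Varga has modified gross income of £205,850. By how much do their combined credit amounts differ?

Tomasz (£252,900): First-Time Homebuyer Credit: income exceeds £232,500 by £20,400, which is 41 full-or-partial £500 increments; reduction = 41 × £50 = £2,050, leaving £867. Earned Income Credit: £252,900 is at or below the £302,300 threshold, so the full £15,155 applies. total £867 + £15,155 = £16,022
Marco (£205,850): First-Time Homebuyer Credit: £205,850 is at or below the £232,500 threshold, so the full £2,917 applies. Earned Income Credit: £205,850 is at or below the £302,300 threshold, so the full £15,155 applies. total £2,917 + £15,155 = £18,072
Difference: |£16,022 − £18,072| = £2,050.

£2,050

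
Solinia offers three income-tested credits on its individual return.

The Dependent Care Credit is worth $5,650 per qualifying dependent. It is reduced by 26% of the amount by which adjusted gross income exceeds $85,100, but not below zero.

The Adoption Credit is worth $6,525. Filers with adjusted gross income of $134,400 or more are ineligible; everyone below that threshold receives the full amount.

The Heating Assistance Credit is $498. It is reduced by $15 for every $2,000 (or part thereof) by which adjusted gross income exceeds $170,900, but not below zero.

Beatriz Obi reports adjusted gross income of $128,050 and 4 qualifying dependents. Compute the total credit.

$18,456

Dependent Care Credit: base = 4 × $5,650 = $22,600. 26% of the $42,950 excess over $85,100 is $11,167; credit = $22,600 − $11,167 = $11,433.
Adoption Credit: $128,050 is below the $134,400 cutoff, so the full $6,525 applies.
Heating Assistance Credit: $128,050 is at or below the $170,900 threshold, so the full $498 applies.
Total: $11,433 + $6,525 + $498 = $18,456.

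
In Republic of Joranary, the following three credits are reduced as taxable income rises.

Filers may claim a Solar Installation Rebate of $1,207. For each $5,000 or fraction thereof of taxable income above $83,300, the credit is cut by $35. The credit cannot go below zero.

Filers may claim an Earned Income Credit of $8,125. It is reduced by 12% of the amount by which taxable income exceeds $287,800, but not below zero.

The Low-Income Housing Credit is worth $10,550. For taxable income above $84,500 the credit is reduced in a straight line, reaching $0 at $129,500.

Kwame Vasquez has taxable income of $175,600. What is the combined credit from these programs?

Solar Installation Rebate: income exceeds $83,300 by $92,300, which is 19 full-or-partial $5,000 increments; reduction = 19 × $35 = $665, leaving $542.
Earned Income Credit: $175,600 is at or below the $287,800 threshold, so the full $8,125 applies.
Low-Income Housing Credit: $175,600 is at or above $129,500, so the credit is $0.
Total: $542 + $8,125 + $0 = $8,667.

$8,667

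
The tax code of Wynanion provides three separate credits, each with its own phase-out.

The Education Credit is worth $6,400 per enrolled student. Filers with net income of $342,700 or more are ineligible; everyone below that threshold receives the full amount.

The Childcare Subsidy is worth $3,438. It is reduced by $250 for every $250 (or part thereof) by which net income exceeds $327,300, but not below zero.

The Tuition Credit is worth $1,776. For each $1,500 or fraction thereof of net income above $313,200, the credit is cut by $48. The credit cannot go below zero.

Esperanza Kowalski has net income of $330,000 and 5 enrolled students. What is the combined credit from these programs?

$33,888

Education Credit: base = 5 × $6,400 = $32,000. $330,000 is below the $342,700 cutoff, so the full $32,000 applies.
Childcare Subsidy: income exceeds $327,300 by $2,700, which is 11 full-or-partial $250 increments; reduction = 11 × $250 = $2,750, leaving $688.
Tuition Credit: income exceeds $313,200 by $16,800, which is 12 full-or-partial $1,500 increments; reduction = 12 × $48 = $576, leaving $1,200.
Total: $32,000 + $688 + $1,200 = $33,888.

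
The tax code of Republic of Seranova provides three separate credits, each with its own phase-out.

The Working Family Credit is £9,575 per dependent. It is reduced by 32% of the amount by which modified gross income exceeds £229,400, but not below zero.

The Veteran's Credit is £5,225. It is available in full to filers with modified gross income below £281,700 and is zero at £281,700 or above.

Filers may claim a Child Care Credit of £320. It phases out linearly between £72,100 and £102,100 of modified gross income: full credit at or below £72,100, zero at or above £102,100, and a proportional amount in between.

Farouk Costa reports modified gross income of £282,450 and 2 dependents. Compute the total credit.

Working Family Credit: base = 2 × £9,575 = £19,150. 32% of the £53,050 excess over £229,400 is £16,976; credit = £19,150 − £16,976 = £2,174.
Veteran's Credit: £282,450 meets or exceeds the £281,700 cutoff, so the credit is £0.
Child Care Credit: £282,450 is at or above £102,100, so the credit is £0.
Total: £2,174 + £0 + £0 = £2,174.

£2,174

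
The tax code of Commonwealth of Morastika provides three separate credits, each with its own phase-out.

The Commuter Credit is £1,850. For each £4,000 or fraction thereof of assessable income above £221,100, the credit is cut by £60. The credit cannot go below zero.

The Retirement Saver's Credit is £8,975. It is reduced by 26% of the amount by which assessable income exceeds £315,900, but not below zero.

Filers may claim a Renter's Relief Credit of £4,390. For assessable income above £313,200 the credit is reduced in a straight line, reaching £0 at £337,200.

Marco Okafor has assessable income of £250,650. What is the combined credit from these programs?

£14,735

Commuter Credit: income exceeds £221,100 by £29,550, which is 8 full-or-partial £4,000 increments; reduction = 8 × £60 = £480, leaving £1,370.
Retirement Saver's Credit: £250,650 is at or below the £315,900 threshold, so the full £8,975 applies.
Renter's Relief Credit: £250,650 is at or below the £313,200 threshold, so the full £4,390 applies.
Total: £1,370 + £8,975 + £4,390 = £14,735.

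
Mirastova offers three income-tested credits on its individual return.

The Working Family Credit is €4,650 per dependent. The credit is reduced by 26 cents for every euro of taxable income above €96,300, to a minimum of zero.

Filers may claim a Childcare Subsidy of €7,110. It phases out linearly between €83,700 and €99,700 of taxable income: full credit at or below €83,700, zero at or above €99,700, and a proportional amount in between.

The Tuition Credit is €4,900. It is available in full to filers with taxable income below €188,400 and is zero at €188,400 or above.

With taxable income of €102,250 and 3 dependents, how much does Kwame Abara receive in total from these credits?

€17,303

Working Family Credit: base = 3 × €4,650 = €13,950. 26% of the €5,950 excess over €96,300 is €1,547; credit = €13,950 − €1,547 = €12,403.
Childcare Subsidy: €102,250 is at or above €99,700, so the credit is €0.
Tuition Credit: €102,250 is below the €188,400 cutoff, so the full €4,900 applies.
Total: €12,403 + €0 + €4,900 = €17,303.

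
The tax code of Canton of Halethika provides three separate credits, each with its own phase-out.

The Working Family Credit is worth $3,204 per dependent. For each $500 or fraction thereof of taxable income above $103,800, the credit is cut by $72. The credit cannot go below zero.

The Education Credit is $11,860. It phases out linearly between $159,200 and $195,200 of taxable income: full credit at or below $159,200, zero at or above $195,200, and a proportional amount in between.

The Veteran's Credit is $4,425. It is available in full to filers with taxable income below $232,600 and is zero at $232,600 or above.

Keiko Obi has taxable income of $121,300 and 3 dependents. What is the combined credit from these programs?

Working Family Credit: base = 3 × $3,204 = $9,612. income exceeds $103,800 by $17,500, which is 35 full-or-partial $500 increments; reduction = 35 × $72 = $2,520, leaving $7,092.
Education Credit: $121,300 is at or below the $159,200 threshold, so the full $11,860 applies.
Veteran's Credit: $121,300 is below the $232,600 cutoff, so the full $4,425 applies.
Total: $7,092 + $11,860 + $4,425 = $23,377.

$23,377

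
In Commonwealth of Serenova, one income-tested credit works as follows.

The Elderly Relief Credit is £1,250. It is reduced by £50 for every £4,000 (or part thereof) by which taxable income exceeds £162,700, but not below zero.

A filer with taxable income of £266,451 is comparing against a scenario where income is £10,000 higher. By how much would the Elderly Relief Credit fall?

£0

At £266,451 — income exceeds £162,700 by £103,751 → 26 increments × £50 = £1,300 ≥ base, so the credit is £0.
At £276,451 — income exceeds £162,700 by £113,751 → 29 increments × £50 = £1,450 ≥ base, so the credit is £0.
Lost: £0 − £0 = £0.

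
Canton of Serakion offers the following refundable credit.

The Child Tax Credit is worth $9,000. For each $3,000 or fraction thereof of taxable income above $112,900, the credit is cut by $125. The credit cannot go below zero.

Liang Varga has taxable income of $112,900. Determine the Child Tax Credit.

$9,000

Child Tax Credit: $112,900 is at or below the $112,900 threshold, so the full $9,000 applies.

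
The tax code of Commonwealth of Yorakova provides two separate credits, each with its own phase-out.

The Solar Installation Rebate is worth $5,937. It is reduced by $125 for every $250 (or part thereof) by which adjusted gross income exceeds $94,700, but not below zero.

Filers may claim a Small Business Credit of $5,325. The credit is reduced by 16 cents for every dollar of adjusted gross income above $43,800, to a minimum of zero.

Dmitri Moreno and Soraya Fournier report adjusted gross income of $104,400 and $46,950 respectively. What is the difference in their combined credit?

Dmitri ($104,400): Solar Installation Rebate: income exceeds $94,700 by $9,700, which is 39 full-or-partial $250 increments; reduction = 39 × $125 = $4,875, leaving $1,062. Small Business Credit: 16% of the $60,600 excess over $43,800 is $9,696 ≥ base, so the credit is $0. total $1,062 + $0 = $1,062
Soraya ($46,950): Solar Installation Rebate: $46,950 is at or below the $94,700 threshold, so the full $5,937 applies. Small Business Credit: 16% of the $3,150 excess over $43,800 is $504; credit = $5,325 − $504 = $4,821. total $5,937 + $4,821 = $10,758
Difference: |$1,062 − $10,758| = $9,696.

$9,696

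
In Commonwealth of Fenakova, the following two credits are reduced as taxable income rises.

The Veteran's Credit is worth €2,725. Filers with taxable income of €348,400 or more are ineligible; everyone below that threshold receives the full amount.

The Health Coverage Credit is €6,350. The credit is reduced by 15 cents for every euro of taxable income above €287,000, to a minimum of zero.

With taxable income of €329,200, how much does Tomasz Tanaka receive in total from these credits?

€2,745

Veteran's Credit: €329,200 is below the €348,400 cutoff, so the full €2,725 applies.
Health Coverage Credit: 15% of the €42,200 excess over €287,000 is €6,330; credit = €6,350 − €6,330 = €20.
Total: €2,725 + €20 = €2,745.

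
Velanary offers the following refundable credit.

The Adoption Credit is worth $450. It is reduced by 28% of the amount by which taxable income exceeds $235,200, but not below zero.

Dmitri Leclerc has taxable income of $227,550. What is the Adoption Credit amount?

Adoption Credit: $227,550 is at or below the $235,200 threshold, so the full $450 applies.

$450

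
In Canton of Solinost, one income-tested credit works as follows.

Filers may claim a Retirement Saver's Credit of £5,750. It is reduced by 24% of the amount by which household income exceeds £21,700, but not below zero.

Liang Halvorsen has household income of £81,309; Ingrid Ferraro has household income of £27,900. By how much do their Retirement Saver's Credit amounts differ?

Liang (£81,309): Retirement Saver's Credit: 24% of the £59,609 excess over £21,700 is £14,306.16 ≥ base, so the credit is £0.
Ingrid (£27,900): Retirement Saver's Credit: 24% of the £6,200 excess over £21,700 is £1,488; credit = £5,750 − £1,488 = £4,262.
Difference: |£0 − £4,262| = £4,262.

£4,262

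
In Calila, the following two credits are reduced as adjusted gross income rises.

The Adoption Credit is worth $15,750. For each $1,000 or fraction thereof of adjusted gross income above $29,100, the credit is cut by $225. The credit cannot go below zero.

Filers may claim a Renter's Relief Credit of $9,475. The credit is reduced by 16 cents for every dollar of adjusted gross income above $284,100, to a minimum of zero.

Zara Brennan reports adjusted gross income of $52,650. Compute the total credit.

Adoption Credit: income exceeds $29,100 by $23,550, which is 24 full-or-partial $1,000 increments; reduction = 24 × $225 = $5,400, leaving $10,350.
Renter's Relief Credit: $52,650 is at or below the $284,100 threshold, so the full $9,475 applies.
Total: $10,350 + $9,475 = $19,825.

$19,825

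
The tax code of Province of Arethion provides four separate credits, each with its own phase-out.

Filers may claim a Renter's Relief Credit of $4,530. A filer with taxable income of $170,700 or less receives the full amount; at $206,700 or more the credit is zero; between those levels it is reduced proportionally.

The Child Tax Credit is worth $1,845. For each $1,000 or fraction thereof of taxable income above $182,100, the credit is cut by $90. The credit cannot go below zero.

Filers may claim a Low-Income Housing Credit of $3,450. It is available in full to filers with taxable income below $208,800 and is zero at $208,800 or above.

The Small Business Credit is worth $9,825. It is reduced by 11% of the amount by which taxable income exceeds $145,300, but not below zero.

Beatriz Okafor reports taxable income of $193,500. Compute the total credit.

$10,399

Renter's Relief Credit: $193,500 is $22,800 into a $36,000 phase-out range, leaving 13,200/36,000 of the credit: $4,530 × 13,200/36,000 = $1,661.
Child Tax Credit: income exceeds $182,100 by $11,400, which is 12 full-or-partial $1,000 increments; reduction = 12 × $90 = $1,080, leaving $765.
Low-Income Housing Credit: $193,500 is below the $208,800 cutoff, so the full $3,450 applies.
Small Business Credit: 11% of the $48,200 excess over $145,300 is $5,302; credit = $9,825 − $5,302 = $4,523.
Total: $1,661 + $765 + $3,450 + $4,523 = $10,399.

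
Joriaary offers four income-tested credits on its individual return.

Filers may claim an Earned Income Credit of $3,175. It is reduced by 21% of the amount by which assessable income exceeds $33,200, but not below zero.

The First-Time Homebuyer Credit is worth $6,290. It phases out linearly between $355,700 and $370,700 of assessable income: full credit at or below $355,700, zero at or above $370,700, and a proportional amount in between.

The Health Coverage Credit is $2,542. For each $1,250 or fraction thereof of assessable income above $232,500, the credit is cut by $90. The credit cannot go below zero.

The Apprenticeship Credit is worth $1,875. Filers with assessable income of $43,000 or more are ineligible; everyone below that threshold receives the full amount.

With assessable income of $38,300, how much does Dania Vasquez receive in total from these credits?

Earned Income Credit: 21% of the $5,100 excess over $33,200 is $1,071; credit = $3,175 − $1,071 = $2,104.
First-Time Homebuyer Credit: $38,300 is at or below the $355,700 threshold, so the full $6,290 applies.
Health Coverage Credit: $38,300 is at or below the $232,500 threshold, so the full $2,542 applies.
Apprenticeship Credit: $38,300 is below the $43,000 cutoff, so the full $1,875 applies.
Total: $2,104 + $6,290 + $2,542 + $1,875 = $12,811.

$12,811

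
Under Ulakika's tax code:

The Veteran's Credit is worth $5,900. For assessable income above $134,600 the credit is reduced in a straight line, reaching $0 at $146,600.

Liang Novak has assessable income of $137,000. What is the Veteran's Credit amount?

Veteran's Credit: $137,000 is $2,400 into a $12,000 phase-out range, leaving 9,600/12,000 of the credit: $5,900 × 9,600/12,000 = $4,720.

$4,720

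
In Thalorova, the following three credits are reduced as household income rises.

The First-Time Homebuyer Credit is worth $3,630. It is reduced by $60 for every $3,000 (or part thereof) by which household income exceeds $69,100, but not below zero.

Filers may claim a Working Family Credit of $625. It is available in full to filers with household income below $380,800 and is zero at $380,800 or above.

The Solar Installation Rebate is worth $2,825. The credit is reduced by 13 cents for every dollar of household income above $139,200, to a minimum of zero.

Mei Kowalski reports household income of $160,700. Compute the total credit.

$2,425

First-Time Homebuyer Credit: income exceeds $69,100 by $91,600, which is 31 full-or-partial $3,000 increments; reduction = 31 × $60 = $1,860, leaving $1,770.
Working Family Credit: $160,700 is below the $380,800 cutoff, so the full $625 applies.
Solar Installation Rebate: 13% of the $21,500 excess over $139,200 is $2,795; credit = $2,825 − $2,795 = $30.
Total: $1,770 + $625 + $30 = $2,425.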